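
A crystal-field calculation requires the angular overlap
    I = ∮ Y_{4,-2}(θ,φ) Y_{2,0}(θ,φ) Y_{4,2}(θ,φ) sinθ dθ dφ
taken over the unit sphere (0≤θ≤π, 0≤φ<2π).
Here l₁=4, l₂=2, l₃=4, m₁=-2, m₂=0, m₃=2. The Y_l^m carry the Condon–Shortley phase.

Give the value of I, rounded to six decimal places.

0.065536

m-sum 0 ✓  L=10 even ✓  2≤4≤6 ✓
Π(2lᵢ+1) = 9×5×9 = 405
triangle coeff Δ(4,2,4) = 1/13860
Σ_t [0,2]: t=0:+1/192 t=1:−1/36 t=2:+1/192 = -5/288
(3j)²=20/693 [(4 2 4; 0 0 0)], sign=-1
Σ_t [0,2]: t=0:+1/2880 t=1:−1/120 t=2:+1/192 = -1/360
(3j)²=16/3465 [(4 2 4; -2 0 2)], sign=-1
⇒ 4πI² = 320/5929
I = (+1)√(320/5929/(4π)) = 0.06553591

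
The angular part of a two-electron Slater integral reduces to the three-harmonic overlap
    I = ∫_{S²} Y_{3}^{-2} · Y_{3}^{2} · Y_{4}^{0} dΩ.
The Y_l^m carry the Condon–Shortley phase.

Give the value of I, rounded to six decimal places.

-0.179515

Checks pass: Σm=0; 10 even; l₃=4∈[0,6].
(2·3+1)(2·3+1)(2·4+1) = 441
Δ: 2! 4! 4! / 11! → 1/34650
sum: t=0:+1/72 t=1:−1/16 t=2:+1/72 = -5/144
3j²(3 3 4; 0 0 0) = Δ·Π!·Σ² = 2/77  (sign -1)
sum: t=1:−1/576 t=2:+1/72 = 7/576
3j²(3 3 4; -2 2 0) = Δ·Π!·Σ² = 7/198  (sign +1)
combine: 4πI² = 441·2/77·7/198 = 49/121
take √, sign -1: I = -0.17951487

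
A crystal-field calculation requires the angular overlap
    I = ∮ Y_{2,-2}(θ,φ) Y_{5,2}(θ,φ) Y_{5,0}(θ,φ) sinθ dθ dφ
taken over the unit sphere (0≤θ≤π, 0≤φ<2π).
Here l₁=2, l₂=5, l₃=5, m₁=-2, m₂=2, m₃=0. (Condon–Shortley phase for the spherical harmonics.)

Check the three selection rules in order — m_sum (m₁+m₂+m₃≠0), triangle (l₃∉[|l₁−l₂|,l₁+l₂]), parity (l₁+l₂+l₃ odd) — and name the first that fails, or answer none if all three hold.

Σmᵢ = 0  ✓
l₃∈[|l₁−l₂|,l₁+l₂]=[3,7], have l₃=5  ✓
Σlᵢ = 12 ⇒ even  ✓

none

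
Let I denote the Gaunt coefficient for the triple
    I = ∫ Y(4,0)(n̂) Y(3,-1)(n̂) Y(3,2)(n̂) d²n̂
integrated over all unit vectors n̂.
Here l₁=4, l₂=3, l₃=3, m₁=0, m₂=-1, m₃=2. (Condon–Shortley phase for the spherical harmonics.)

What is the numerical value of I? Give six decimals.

0.000000

m-sum = 0 − 1 + 2 = 1 ≠ 0 ⇒ I = 0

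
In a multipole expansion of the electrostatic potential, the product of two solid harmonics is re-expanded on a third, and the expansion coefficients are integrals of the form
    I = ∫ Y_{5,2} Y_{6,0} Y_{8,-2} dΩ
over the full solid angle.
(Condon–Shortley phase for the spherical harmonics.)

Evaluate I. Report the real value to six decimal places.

0.000000

l₁+l₂+l₃=19 is odd: 3j(l;000)=0 ⇒ I=0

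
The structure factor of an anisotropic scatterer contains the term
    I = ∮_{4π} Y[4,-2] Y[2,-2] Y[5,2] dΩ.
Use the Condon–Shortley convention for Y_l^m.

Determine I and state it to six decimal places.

0.000000

Σmᵢ = -2 ≠ 0, so the φ-integral vanishes; I = 0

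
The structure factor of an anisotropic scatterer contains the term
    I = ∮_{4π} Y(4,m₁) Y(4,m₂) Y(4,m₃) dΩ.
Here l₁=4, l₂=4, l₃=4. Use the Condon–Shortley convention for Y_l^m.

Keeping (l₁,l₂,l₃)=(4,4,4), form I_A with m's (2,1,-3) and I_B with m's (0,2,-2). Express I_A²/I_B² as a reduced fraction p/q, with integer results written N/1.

70/121

Shared (l₁,l₂,l₃)=(4,4,4): N and (l;000)² cancel in I_A²/I_B².
A: Δ = 4!·4!·4!/13! = 1/450450; Racah Σ t=1..2: t=1:−1/864 t=2:+1/576 = 1/1728; ⇒ 3j(4 4 4; 2 1 -3)² = 5/1287, sgn -1
B: Δ = 4!·4!·4!/13! = 1/450450; Racah Σ t=2..4: t=2:+1/384 t=3:−1/216 t=4:+1/2304 = -11/6912; ⇒ 3j(4 4 4; 0 2 -2)² = 11/1638, sgn -1
I_A²/I_B² = (5/1287)/(11/1638) = 70/121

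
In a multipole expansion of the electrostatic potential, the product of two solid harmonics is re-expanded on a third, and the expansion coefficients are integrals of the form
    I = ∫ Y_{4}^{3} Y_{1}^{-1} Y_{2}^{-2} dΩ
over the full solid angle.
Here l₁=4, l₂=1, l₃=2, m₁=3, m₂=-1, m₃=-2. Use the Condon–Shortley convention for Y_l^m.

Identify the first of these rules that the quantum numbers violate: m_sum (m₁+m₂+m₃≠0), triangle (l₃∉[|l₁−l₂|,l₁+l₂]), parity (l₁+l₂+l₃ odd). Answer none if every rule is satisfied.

azimuthal sum: 3 − 1 − 2 = 0  ✓
3 ≤ 2 ≤ 5 (triangle on l)  ✗
L = 4 + 1 + 2 = 7 (odd)

triangle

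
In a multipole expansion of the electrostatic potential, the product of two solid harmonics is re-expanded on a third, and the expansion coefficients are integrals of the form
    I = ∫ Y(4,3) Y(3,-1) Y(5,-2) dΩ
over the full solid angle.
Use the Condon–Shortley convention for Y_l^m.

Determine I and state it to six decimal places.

-0.171363

Rules hold: Σm=0, L=12 even, 1≤5≤7.
N = 9·7·11 = 693
Δ = 2!·6!·4!/13! = 1/180180
Racah Σ t=0..2: t=0:+1/576 t=1:−1/144 t=2:+1/576 = -1/288
⇒ 3j(4 3 5; 0 0 0)² = 20/1001, sgn +1
Racah Σ t=0..1: t=0:+1/960 t=1:−1/4320 = 7/8640
⇒ 3j(4 3 5; 3 -1 -2)² = 343/12870, sgn -1
4πI² = N·(3j₀)²·(3jₘ)² = 686/1859
I = -1·√(0.369016/4π) = -0.17136315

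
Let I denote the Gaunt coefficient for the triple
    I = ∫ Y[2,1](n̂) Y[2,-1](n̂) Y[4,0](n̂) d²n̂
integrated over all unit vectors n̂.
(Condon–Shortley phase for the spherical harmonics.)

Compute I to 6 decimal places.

m-sum 0 ✓  L=8 even ✓  0≤4≤4 ✓
Π(2lᵢ+1) = 5×5×9 = 225
triangle coeff Δ(2,2,4) = 1/630
Σ_t [0,0]: t=0:+1/16 = 1/16
(3j)²=2/35 [(2 2 4; 0 0 0)], sign=+1
Σ_t [0,0]: t=0:+1/36 = 1/36
(3j)²=8/315 [(2 2 4; 1 -1 0)], sign=+1
⇒ 4πI² = 16/49
I = (+1)√(16/49/(4π)) = 0.16119702

0.161197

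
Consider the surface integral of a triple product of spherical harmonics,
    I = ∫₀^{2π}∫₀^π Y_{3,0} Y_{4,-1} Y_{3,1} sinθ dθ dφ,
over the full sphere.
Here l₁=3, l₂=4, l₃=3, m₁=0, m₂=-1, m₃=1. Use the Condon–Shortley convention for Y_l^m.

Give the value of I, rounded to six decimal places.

-0.099323

Rules hold: Σm=0, L=10 even, 1≤3≤7.
N = 7·9·7 = 441
Δ = 4!·2!·4!/11! = 1/34650
Racah Σ t=1..3: t=1:−1/72 t=2:+1/16 t=3:−1/72 = 5/144
⇒ 3j(3 4 3; 0 0 0)² = 2/77, sgn -1
Racah Σ t=1..3: t=1:−1/48 t=2:+1/24 t=3:−1/288 = 5/288
⇒ 3j(3 4 3; 0 -1 1)² = 5/462, sgn +1
4πI² = N·(3j₀)²·(3jₘ)² = 15/121
I = -1·√(0.123967/4π) = -0.09932258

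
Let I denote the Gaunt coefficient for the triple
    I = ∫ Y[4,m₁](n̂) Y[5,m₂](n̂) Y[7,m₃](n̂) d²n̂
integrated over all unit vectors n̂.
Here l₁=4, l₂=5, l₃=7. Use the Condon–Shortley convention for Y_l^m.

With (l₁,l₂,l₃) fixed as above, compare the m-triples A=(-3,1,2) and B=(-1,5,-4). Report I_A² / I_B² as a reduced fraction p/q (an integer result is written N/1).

Same 4,5,7: normalisation and zero-m 3j drop out of the ratio.
A: Δ: 2! 6! 8! / 17! → 1/6126120; sum: t=1:−1/518400 t=2:+1/138240 = 11/2073600; 3j²(4 5 7; -3 1 2) = Δ·Π!·Σ² = 77/4420  (sign -1)
B: Δ: 2! 6! 8! / 17! → 1/6126120; sum: t=2:+1/2903040 = 1/2903040; 3j²(4 5 7; -1 5 -4) = Δ·Π!·Σ² = 75/6188  (sign -1)
I_A²/I_B² = (77/4420)/(75/6188) = 539/375

539/375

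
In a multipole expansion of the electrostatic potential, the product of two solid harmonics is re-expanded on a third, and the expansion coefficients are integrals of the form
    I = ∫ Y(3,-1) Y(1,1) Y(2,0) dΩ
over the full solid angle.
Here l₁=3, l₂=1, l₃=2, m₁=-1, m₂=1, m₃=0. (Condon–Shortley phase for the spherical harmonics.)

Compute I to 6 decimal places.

Rules hold: Σm=0, L=6 even, 2≤2≤4.
N = 7·3·5 = 105
Δ = 2!·4!·0!/7! = 1/105
Racah Σ t=1..1: t=1:−1/4 = -1/4
⇒ 3j(3 1 2; 0 0 0)² = 3/35, sgn -1
Racah Σ t=2..2: t=2:+1/8 = 1/8
⇒ 3j(3 1 2; -1 1 0)² = 2/35, sgn +1
4πI² = N·(3j₀)²·(3jₘ)² = 18/35
I = -1·√(0.514286/4π) = -0.20230066

-0.202301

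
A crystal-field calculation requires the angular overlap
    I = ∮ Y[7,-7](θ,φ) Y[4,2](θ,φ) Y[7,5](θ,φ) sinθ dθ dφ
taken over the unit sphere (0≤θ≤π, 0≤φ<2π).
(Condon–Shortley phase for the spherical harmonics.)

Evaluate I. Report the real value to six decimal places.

m-sum 0 ✓  L=18 even ✓  3≤7≤11 ✓
Π(2lᵢ+1) = 15×9×15 = 2025
triangle coeff Δ(7,4,7) = 1/58198140
Σ_t [0,4]: t=0:+1/17418240 t=1:−1/622080 t=2:+1/230400 t=3:−1/622080 t=4:+1/17418240 = 1/806400
(3j)²=2268/230945 [(7 4 7; 0 0 0)], sign=-1
Σ_t [4,4]: t=4:+1/348364800 = 1/348364800
(3j)²=11/646 [(7 4 7; -7 2 5)], sign=+1
⇒ 4πI² = 459270/1356277
I = (-1)√(459270/1356277/(4π)) = -0.16415530

-0.164155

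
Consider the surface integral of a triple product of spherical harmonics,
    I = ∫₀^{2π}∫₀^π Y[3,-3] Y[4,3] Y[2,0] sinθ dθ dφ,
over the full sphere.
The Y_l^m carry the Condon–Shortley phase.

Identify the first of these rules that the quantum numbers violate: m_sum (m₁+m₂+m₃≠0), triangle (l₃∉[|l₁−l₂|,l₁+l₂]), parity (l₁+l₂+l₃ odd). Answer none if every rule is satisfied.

parity

azimuthal sum: -3 + 3 + 0 = 0  ✓
1 ≤ 2 ≤ 7 (triangle on l)  ✓
L = 3 + 4 + 2 = 9 (odd)  ✗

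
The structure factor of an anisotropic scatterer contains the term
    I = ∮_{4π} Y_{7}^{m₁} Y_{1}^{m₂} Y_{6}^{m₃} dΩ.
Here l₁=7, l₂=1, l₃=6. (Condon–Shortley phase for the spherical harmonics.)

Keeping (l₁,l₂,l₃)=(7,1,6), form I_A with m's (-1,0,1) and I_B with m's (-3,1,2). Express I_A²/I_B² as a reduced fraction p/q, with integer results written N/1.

l's match ⇒ only the (l;m) 3-j factors differ between A and B.
A: triangle coeff Δ(7,1,6) = 1/1365; Σ_t [1,1]: t=1:−1/604800 = -1/604800; (3j)²=16/455 [(7 1 6; -1 0 1)], sign=+1
B: triangle coeff Δ(7,1,6) = 1/1365; Σ_t [2,2]: t=2:+1/1935360 = 1/1935360; (3j)²=3/91 [(7 1 6; -3 1 2)], sign=+1
I_A²/I_B² = (16/455)/(3/91) = 16/15

16/15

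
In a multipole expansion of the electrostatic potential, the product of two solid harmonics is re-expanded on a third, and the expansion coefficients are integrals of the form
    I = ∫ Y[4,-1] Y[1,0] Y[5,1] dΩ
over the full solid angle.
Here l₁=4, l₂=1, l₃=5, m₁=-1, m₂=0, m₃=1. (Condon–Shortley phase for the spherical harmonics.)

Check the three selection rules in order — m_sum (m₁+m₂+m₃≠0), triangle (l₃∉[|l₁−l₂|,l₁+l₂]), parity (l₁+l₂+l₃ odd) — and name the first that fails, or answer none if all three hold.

none

Σmᵢ = 0  ✓
l₃∈[|l₁−l₂|,l₁+l₂]=[3,5], have l₃=5  ✓
Σlᵢ = 10 ⇒ even  ✓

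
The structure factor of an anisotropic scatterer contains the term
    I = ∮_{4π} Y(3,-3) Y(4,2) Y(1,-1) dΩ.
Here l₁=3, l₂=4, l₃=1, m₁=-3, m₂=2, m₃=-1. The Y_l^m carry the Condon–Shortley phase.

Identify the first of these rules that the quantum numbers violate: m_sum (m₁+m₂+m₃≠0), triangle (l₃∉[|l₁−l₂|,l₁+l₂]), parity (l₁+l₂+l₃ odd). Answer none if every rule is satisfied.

Σmᵢ = -2  ✗
l₃∈[|l₁−l₂|,l₁+l₂]=[1,7], have l₃=1
Σlᵢ = 8 ⇒ even

m_sum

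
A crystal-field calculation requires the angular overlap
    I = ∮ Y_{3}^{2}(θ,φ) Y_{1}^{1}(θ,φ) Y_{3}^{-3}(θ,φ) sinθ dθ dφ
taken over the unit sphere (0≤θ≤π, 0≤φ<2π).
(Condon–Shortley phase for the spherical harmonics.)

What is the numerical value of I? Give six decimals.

L=7 odd ⇒ parity kills the (l;000) factor ⇒ I = 0

0.000000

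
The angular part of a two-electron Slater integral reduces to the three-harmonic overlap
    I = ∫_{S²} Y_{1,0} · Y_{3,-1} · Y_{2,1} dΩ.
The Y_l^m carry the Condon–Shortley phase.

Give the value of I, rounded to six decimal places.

-0.233597

Rules hold: Σm=0, L=6 even, 2≤2≤4.
N = 3·7·5 = 105
Δ = 2!·0!·4!/7! = 1/105
Racah Σ t=1..1: t=1:−1/4 = -1/4
⇒ 3j(1 3 2; 0 0 0)² = 3/35, sgn -1
Racah Σ t=1..1: t=1:−1/6 = -1/6
⇒ 3j(1 3 2; 0 -1 1)² = 8/105, sgn +1
4πI² = N·(3j₀)²·(3jₘ)² = 24/35
I = -1·√(0.685714/4π) = -0.23359668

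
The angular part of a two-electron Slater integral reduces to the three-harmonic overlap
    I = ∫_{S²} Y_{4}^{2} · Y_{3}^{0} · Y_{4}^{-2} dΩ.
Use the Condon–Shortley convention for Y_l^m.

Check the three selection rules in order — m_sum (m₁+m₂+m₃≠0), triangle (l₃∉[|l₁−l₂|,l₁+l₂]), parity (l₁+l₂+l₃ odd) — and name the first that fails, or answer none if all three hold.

m₁+m₂+m₃ = 2 + 0 − 2 = 0  ✓
triangle: |4−3|=1 ≤ l₃=4 ≤ 4+3=7  ✓
parity: l₁+l₂+l₃ = 11 is odd  ✗

parity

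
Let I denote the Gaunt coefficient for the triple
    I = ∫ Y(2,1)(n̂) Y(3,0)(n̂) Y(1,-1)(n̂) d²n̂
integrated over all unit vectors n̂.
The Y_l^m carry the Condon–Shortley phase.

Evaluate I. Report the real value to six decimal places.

0.143048

Checks pass: Σm=0; 6 even; l₃=1∈[1,5].
(2·2+1)(2·3+1)(2·1+1) = 105
Δ: 4! 0! 2! / 7! → 1/105
sum: t=2:+1/4 = 1/4
3j²(2 3 1; 0 0 0) = Δ·Π!·Σ² = 3/35  (sign -1)
sum: t=1:−1/12 = -1/12
3j²(2 3 1; 1 0 -1) = Δ·Π!·Σ² = 1/35  (sign -1)
combine: 4πI² = 105·3/35·1/35 = 9/35
take √, sign +1: I = 0.14304817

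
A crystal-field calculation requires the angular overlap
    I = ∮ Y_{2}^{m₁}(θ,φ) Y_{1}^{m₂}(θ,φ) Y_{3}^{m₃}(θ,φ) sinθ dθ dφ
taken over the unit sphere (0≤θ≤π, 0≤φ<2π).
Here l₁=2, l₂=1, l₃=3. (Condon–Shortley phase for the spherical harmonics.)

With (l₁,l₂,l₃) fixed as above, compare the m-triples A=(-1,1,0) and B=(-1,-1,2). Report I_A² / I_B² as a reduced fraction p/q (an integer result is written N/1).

l's match ⇒ only the (l;m) 3-j factors differ between A and B.
A: triangle coeff Δ(2,1,3) = 1/105; Σ_t [0,0]: t=0:+1/12 = 1/12; (3j)²=1/35 [(2 1 3; -1 1 0)], sign=-1
B: triangle coeff Δ(2,1,3) = 1/105; Σ_t [0,0]: t=0:+1/12 = 1/12; (3j)²=2/21 [(2 1 3; -1 -1 2)], sign=-1
I_A²/I_B² = (1/35)/(2/21) = 3/10

3/10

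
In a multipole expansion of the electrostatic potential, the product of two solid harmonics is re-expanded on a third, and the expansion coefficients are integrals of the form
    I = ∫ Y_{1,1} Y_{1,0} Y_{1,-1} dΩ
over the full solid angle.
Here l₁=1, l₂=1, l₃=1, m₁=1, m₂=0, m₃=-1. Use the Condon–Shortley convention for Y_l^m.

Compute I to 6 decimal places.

0.000000

Σlᵢ=3 odd — θ-integrand is odd under cosθ→−cosθ; I=0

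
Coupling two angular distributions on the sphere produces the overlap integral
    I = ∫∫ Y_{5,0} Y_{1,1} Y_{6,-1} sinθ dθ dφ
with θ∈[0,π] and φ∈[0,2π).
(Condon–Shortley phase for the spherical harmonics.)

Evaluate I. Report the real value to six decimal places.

Rules hold: Σm=0, L=12 even, 4≤6≤6.
N = 11·3·13 = 429
Δ = 0!·10!·2!/13! = 1/858
Racah Σ t=0..0: t=0:+1/14400 = 1/14400
⇒ 3j(5 1 6; 0 0 0)² = 6/143, sgn +1
Racah Σ t=0..0: t=0:+1/28800 = 1/28800
⇒ 3j(5 1 6; 0 1 -1)² = 7/286, sgn -1
4πI² = N·(3j₀)²·(3jₘ)² = 63/143
I = -1·√(0.440559/4π) = -0.18723944

-0.187239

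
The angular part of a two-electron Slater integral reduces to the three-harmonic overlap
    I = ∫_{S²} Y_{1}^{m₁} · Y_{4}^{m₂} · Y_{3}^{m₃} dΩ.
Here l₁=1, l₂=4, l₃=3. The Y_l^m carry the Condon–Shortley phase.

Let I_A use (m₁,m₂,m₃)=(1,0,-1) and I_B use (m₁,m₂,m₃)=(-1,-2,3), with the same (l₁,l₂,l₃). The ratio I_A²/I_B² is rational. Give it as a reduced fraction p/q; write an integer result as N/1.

6/1

Shared (l₁,l₂,l₃)=(1,4,3): N and (l;000)² cancel in I_A²/I_B².
A: Δ = 2!·0!·6!/9! = 1/252; Racah Σ t=0..0: t=0:+1/96 = 1/96; ⇒ 3j(1 4 3; 1 0 -1)² = 1/42, sgn +1
B: Δ = 2!·0!·6!/9! = 1/252; Racah Σ t=2..2: t=2:+1/1440 = 1/1440; ⇒ 3j(1 4 3; -1 -2 3)² = 1/252, sgn +1
I_A²/I_B² = (1/42)/(1/252) = 6/1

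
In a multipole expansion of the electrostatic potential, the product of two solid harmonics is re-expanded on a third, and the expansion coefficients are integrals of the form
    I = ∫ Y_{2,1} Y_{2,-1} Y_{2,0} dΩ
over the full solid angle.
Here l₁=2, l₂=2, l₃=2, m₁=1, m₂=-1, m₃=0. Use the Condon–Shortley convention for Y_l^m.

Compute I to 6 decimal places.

-0.090112

m-sum 0 ✓  L=6 even ✓  0≤2≤4 ✓
Π(2lᵢ+1) = 5×5×5 = 125
triangle coeff Δ(2,2,2) = 1/630
Σ_t [0,2]: t=0:+1/8 t=1:−1/1 t=2:+1/8 = -3/4
(3j)²=2/35 [(2 2 2; 0 0 0)], sign=-1
Σ_t [0,1]: t=0:+1/2 t=1:−1/4 = 1/4
(3j)²=1/70 [(2 2 2; 1 -1 0)], sign=+1
⇒ 4πI² = 5/49
I = (-1)√(5/49/(4π)) = -0.09011188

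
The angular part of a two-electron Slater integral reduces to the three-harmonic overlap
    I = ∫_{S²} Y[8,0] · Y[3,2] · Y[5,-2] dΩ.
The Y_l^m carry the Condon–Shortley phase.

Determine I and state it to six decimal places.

Rules hold: Σm=0, L=16 even, 5≤5≤11.
N = 17·7·11 = 1309
Δ = 6!·10!·0!/17! = 1/136136
Racah Σ t=3..3: t=3:−1/518400 = -1/518400
⇒ 3j(8 3 5; 0 0 0)² = 56/2431, sgn +1
Racah Σ t=5..5: t=5:−1/3628800 = -1/3628800
⇒ 3j(8 3 5; 0 2 -2)² = 8/2431, sgn +1
4πI² = N·(3j₀)²·(3jₘ)² = 3136/31603
I = +1·√(0.0992311/4π) = 0.08886258

0.088863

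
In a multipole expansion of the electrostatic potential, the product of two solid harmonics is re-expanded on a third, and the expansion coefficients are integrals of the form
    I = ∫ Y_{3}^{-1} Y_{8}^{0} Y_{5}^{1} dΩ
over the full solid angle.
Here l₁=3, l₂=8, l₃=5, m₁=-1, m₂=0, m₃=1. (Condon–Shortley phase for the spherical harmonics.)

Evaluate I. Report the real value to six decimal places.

0.185869

m-sum 0 ✓  L=16 even ✓  5≤5≤11 ✓
Π(2lᵢ+1) = 7×17×11 = 1309
triangle coeff Δ(3,8,5) = 1/136136
Σ_t [3,3]: t=3:−1/518400 = -1/518400
(3j)²=56/2431 [(3 8 5; 0 0 0)], sign=+1
Σ_t [4,4]: t=4:+1/829440 = 1/829440
(3j)²=35/2431 [(3 8 5; -1 0 1)], sign=+1
⇒ 4πI² = 13720/31603
I = (+1)√(13720/31603/(4π)) = 0.18586943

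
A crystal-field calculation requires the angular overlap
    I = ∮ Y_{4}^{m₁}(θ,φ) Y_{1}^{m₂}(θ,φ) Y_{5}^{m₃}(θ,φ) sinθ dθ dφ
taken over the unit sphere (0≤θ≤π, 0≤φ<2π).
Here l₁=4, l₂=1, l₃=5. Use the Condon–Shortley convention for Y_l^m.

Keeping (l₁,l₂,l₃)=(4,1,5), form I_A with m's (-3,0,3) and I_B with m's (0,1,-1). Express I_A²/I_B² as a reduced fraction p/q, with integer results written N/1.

Shared (l₁,l₂,l₃)=(4,1,5): N and (l;000)² cancel in I_A²/I_B².
A: Δ = 0!·8!·2!/11! = 1/495; Racah Σ t=0..0: t=0:+1/5040 = 1/5040; ⇒ 3j(4 1 5; -3 0 3)² = 16/495, sgn +1
B: Δ = 0!·8!·2!/11! = 1/495; Racah Σ t=0..0: t=0:+1/1152 = 1/1152; ⇒ 3j(4 1 5; 0 1 -1)² = 1/33, sgn +1
I_A²/I_B² = (16/495)/(1/33) = 16/15

16/15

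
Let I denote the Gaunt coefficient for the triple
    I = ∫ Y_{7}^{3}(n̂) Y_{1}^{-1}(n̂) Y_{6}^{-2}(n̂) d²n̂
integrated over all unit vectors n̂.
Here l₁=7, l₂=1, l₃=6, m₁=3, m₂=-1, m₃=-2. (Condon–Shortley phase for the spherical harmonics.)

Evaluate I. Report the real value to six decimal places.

m-sum 0 ✓  L=14 even ✓  6≤6≤8 ✓
Π(2lᵢ+1) = 15×3×13 = 585
triangle coeff Δ(7,1,6) = 1/1365
Σ_t [1,1]: t=1:−1/518400 = -1/518400
(3j)²=7/195 [(7 1 6; 0 0 0)], sign=-1
Σ_t [0,0]: t=0:+1/1935360 = 1/1935360
(3j)²=3/91 [(7 1 6; 3 -1 -2)], sign=+1
⇒ 4πI² = 9/13
I = (-1)√(9/13/(4π)) = -0.23471705

-0.234717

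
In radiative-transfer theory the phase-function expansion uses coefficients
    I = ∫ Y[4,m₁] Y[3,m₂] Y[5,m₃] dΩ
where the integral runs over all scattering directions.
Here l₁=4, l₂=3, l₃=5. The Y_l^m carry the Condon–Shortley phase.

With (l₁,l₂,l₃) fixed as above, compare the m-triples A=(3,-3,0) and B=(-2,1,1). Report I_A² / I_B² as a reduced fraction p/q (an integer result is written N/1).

1575/1849

Shared (l₁,l₂,l₃)=(4,3,5): N and (l;000)² cancel in I_A²/I_B².
A: Δ = 2!·6!·4!/13! = 1/180180; Racah Σ t=0..0: t=0:+1/5760 = 1/5760; ⇒ 3j(4 3 5; 3 -3 0)² = 5/572, sgn -1
B: Δ = 2!·6!·4!/13! = 1/180180; Racah Σ t=0..2: t=0:+1/34560 t=1:−1/720 t=2:+1/384 = 43/34560; ⇒ 3j(4 3 5; -2 1 1)² = 1849/180180, sgn +1
I_A²/I_B² = (5/572)/(1849/180180) = 1575/1849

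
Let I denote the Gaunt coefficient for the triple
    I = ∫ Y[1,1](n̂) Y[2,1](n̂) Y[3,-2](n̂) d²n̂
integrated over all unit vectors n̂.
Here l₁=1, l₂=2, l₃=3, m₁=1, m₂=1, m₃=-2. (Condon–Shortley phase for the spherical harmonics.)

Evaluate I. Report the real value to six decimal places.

Checks pass: Σm=0; 6 even; l₃=3∈[1,3].
(2·1+1)(2·2+1)(2·3+1) = 105
Δ: 0! 2! 4! / 7! → 1/105
sum: t=0:+1/4 = 1/4
3j²(1 2 3; 0 0 0) = Δ·Π!·Σ² = 3/35  (sign -1)
sum: t=0:+1/12 = 1/12
3j²(1 2 3; 1 1 -2) = Δ·Π!·Σ² = 2/21  (sign -1)
combine: 4πI² = 105·3/35·2/21 = 6/7
take √, sign +1: I = 0.26116903

0.261169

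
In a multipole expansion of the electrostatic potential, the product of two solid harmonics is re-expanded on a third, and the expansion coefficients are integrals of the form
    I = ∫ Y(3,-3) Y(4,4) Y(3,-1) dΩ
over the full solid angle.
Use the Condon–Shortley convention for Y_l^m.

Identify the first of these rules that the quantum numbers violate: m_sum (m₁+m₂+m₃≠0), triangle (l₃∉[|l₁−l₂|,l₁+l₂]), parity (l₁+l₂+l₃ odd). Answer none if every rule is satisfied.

none

azimuthal sum: -3 + 4 − 1 = 0  ✓
1 ≤ 3 ≤ 7 (triangle on l)  ✓
L = 3 + 4 + 3 = 10 (even)  ✓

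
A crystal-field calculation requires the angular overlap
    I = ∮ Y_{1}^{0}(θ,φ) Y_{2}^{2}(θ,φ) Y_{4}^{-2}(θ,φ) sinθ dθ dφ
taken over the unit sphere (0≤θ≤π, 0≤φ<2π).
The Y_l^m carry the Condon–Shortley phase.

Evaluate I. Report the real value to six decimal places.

0.000000

triangle: need 1≤l₃≤3, have 4; I=0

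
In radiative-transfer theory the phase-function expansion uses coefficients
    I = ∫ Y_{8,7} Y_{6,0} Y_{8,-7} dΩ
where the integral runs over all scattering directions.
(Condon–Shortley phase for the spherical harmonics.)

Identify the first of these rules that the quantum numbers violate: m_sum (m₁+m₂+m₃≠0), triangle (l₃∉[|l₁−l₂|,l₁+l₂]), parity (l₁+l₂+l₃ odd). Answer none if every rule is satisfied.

Σmᵢ = 0  ✓
l₃∈[|l₁−l₂|,l₁+l₂]=[2,14], have l₃=8  ✓
Σlᵢ = 22 ⇒ even  ✓

none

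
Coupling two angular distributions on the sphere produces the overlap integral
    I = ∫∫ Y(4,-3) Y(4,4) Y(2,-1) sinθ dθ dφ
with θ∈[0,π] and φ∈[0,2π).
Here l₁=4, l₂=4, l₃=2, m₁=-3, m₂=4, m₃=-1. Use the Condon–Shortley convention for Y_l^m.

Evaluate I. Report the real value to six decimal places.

Rules hold: Σm=0, L=10 even, 0≤2≤8.
N = 9·9·5 = 405
Δ = 6!·2!·2!/11! = 1/13860
Racah Σ t=2..4: t=2:+1/192 t=3:−1/36 t=4:+1/192 = -5/288
⇒ 3j(4 4 2; 0 0 0)² = 20/693, sgn -1
Racah Σ t=6..6: t=6:+1/1440 = 1/1440
⇒ 3j(4 4 2; -3 4 -1)² = 7/165, sgn -1
4πI² = N·(3j₀)²·(3jₘ)² = 60/121
I = +1·√(0.495868/4π) = 0.19864517

0.198645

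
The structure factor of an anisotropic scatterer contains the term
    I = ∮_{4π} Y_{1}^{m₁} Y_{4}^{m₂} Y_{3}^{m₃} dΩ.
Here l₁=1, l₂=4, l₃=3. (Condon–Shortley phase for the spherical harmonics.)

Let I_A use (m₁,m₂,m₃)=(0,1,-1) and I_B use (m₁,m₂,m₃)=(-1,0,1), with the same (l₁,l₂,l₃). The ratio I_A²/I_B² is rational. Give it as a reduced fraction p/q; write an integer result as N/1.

Shared (l₁,l₂,l₃)=(1,4,3): N and (l;000)² cancel in I_A²/I_B².
A: Δ = 2!·0!·6!/9! = 1/252; Racah Σ t=1..1: t=1:−1/48 = -1/48; ⇒ 3j(1 4 3; 0 1 -1)² = 5/84, sgn -1
B: Δ = 2!·0!·6!/9! = 1/252; Racah Σ t=2..2: t=2:+1/96 = 1/96; ⇒ 3j(1 4 3; -1 0 1)² = 1/42, sgn +1
I_A²/I_B² = (5/84)/(1/42) = 5/2

5/2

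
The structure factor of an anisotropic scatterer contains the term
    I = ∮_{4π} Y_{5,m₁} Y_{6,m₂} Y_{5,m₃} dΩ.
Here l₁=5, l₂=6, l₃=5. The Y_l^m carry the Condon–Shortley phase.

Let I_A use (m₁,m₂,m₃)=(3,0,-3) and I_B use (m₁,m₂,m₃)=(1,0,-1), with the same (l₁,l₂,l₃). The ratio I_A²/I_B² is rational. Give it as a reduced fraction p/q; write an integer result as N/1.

841/144

l's match ⇒ only the (l;m) 3-j factors differ between A and B.
A: triangle coeff Δ(5,6,5) = 1/28588560; Σ_t [0,2]: t=0:+1/2073600 t=1:−1/86400 t=2:+1/55296 = 29/4147200; (3j)²=841/145860 [(5 6 5; 3 0 -3)], sign=+1
B: triangle coeff Δ(5,6,5) = 1/28588560; Σ_t [0,4]: t=0:+1/12441600 t=1:−1/86400 t=2:+1/9216 t=3:−1/7776 t=4:+1/55296 = -7/518400; (3j)²=12/12155 [(5 6 5; 1 0 -1)], sign=-1
I_A²/I_B² = (841/145860)/(12/12155) = 841/144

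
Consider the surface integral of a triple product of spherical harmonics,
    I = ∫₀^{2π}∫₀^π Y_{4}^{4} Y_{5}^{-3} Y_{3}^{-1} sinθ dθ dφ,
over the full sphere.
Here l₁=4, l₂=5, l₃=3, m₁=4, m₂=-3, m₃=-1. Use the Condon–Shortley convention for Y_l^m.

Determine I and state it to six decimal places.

0.169606

Checks pass: Σm=0; 12 even; l₃=3∈[1,9].
(2·4+1)(2·5+1)(2·3+1) = 693
Δ: 6! 2! 4! / 13! → 1/180180
sum: t=2:+1/576 t=3:−1/144 t=4:+1/576 = -1/288
3j²(4 5 3; 0 0 0) = Δ·Π!·Σ² = 20/1001  (sign +1)
sum: t=0:+1/5760 = 1/5760
3j²(4 5 3; 4 -3 -1) = Δ·Π!·Σ² = 56/2145  (sign +1)
combine: 4πI² = 693·20/1001·56/2145 = 672/1859
take √, sign +1: I = 0.16960553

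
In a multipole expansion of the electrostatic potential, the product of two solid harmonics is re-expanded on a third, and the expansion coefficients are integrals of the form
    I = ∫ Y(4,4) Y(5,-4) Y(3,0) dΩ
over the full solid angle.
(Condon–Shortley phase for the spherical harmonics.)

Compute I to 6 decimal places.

m-sum 0 ✓  L=12 even ✓  1≤3≤9 ✓
Π(2lᵢ+1) = 9×11×7 = 693
triangle coeff Δ(4,5,3) = 1/180180
Σ_t [2,4]: t=2:+1/576 t=3:−1/144 t=4:+1/576 = -1/288
(3j)²=20/1001 [(4 5 3; 0 0 0)], sign=+1
Σ_t [0,0]: t=0:+1/8640 = 1/8640
(3j)²=28/715 [(4 5 3; 4 -4 0)], sign=-1
⇒ 4πI² = 1008/1859
I = (-1)√(1008/1859/(4π)) = -0.20772350

-0.207724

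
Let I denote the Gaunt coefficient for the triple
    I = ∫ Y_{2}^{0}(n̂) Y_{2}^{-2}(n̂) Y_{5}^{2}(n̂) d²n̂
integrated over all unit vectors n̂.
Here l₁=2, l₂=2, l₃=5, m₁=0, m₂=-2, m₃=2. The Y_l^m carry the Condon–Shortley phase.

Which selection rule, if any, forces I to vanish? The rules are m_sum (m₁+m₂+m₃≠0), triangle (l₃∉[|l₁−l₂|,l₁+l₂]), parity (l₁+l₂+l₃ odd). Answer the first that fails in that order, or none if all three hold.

triangle

Σmᵢ = 0  ✓
l₃∈[|l₁−l₂|,l₁+l₂]=[0,4], have l₃=5  ✗
Σlᵢ = 9 ⇒ odd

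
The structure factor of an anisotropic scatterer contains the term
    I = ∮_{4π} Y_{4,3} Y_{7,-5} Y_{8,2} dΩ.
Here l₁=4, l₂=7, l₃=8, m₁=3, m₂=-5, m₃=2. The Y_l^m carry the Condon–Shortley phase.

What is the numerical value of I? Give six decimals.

l₁+l₂+l₃=19 is odd: 3j(l;000)=0 ⇒ I=0

0.000000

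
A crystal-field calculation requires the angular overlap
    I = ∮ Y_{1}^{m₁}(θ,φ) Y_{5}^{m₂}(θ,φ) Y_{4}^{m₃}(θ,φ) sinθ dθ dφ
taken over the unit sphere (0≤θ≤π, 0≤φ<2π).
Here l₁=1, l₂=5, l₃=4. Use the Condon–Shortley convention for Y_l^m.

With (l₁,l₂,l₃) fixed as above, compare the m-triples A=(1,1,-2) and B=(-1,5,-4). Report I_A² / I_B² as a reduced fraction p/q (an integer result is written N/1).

2/15

Same 1,5,4: normalisation and zero-m 3j drop out of the ratio.
A: Δ: 2! 0! 8! / 11! → 1/495; sum: t=0:+1/2880 = 1/2880; 3j²(1 5 4; 1 1 -2) = Δ·Π!·Σ² = 2/165  (sign +1)
B: Δ: 2! 0! 8! / 11! → 1/495; sum: t=2:+1/80640 = 1/80640; 3j²(1 5 4; -1 5 -4) = Δ·Π!·Σ² = 1/11  (sign +1)
I_A²/I_B² = (2/165)/(1/11) = 2/15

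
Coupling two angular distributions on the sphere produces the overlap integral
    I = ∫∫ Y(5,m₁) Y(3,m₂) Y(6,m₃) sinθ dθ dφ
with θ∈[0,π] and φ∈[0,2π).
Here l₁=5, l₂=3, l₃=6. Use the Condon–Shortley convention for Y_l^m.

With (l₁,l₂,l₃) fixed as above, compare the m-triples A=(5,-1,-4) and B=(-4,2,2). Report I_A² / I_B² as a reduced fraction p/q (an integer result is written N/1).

Shared (l₁,l₂,l₃)=(5,3,6): N and (l;000)² cancel in I_A²/I_B².
A: Δ = 2!·8!·4!/15! = 1/675675; Racah Σ t=0..0: t=0:+1/322560 = 1/322560; ⇒ 3j(5 3 6; 5 -1 -4)² = 18/1001, sgn +1
B: Δ = 2!·8!·4!/15! = 1/675675; Racah Σ t=1..2: t=1:−1/967680 t=2:+1/60480 = 1/64512; ⇒ 3j(5 3 6; -4 2 2)² = 15/1001, sgn +1
I_A²/I_B² = (18/1001)/(15/1001) = 6/5

6/5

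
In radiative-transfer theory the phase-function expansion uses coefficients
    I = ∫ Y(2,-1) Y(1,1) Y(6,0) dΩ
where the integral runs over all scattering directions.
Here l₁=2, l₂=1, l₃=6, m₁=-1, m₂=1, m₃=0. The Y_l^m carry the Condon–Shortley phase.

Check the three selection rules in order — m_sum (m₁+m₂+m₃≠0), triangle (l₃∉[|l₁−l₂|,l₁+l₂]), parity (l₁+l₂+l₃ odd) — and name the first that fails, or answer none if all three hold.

azimuthal sum: -1 + 1 + 0 = 0  ✓
1 ≤ 6 ≤ 3 (triangle on l)  ✗
L = 2 + 1 + 6 = 9 (odd)

triangle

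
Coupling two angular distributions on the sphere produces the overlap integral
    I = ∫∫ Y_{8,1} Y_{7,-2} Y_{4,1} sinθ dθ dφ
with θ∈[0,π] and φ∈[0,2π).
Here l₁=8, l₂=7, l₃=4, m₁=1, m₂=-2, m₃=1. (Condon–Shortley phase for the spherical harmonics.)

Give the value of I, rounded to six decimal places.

0.000000

l₁+l₂+l₃=19 is odd: 3j(l;000)=0 ⇒ I=0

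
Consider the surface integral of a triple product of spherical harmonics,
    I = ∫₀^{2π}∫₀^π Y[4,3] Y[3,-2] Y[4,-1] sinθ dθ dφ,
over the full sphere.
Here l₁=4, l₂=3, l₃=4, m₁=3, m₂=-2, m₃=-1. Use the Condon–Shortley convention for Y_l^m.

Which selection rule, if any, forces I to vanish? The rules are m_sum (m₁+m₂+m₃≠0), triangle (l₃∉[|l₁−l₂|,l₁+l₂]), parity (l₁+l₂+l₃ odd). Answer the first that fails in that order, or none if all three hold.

parity

m₁+m₂+m₃ = 3 − 2 − 1 = 0  ✓
triangle: |4−3|=1 ≤ l₃=4 ≤ 4+3=7  ✓
parity: l₁+l₂+l₃ = 11 is odd  ✗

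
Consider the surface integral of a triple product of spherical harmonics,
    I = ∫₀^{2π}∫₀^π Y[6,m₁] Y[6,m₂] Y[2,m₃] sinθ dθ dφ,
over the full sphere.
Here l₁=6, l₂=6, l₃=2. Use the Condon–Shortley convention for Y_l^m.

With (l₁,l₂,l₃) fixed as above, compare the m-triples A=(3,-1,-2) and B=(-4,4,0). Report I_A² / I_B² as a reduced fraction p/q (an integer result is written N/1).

60/1

Shared (l₁,l₂,l₃)=(6,6,2): N and (l;000)² cancel in I_A²/I_B².
A: Δ = 10!·2!·2!/15! = 1/90090; Racah Σ t=3..3: t=3:−1/120960 = -1/120960; ⇒ 3j(6 6 2; 3 -1 -2)² = 24/1001, sgn -1
B: Δ = 10!·2!·2!/15! = 1/90090; Racah Σ t=8..10: t=8:+1/322560 t=9:−1/362880 t=10:+1/14515200 = 1/2419200; ⇒ 3j(6 6 2; -4 4 0)² = 2/5005, sgn +1
I_A²/I_B² = (24/1001)/(2/5005) = 60/1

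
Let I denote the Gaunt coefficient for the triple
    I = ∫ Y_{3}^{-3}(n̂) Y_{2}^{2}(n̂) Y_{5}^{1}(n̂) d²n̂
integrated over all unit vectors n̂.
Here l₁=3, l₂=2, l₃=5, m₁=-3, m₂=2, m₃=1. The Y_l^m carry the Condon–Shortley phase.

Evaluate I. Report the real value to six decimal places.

-0.023961

Checks pass: Σm=0; 10 even; l₃=5∈[1,5].
(2·3+1)(2·2+1)(2·5+1) = 385
Δ: 0! 6! 4! / 11! → 1/2310
sum: t=0:+1/144 = 1/144
3j²(3 2 5; 0 0 0) = Δ·Π!·Σ² = 10/231  (sign -1)
sum: t=0:+1/17280 = 1/17280
3j²(3 2 5; -3 2 1) = Δ·Π!·Σ² = 1/2310  (sign +1)
combine: 4πI² = 385·10/231·1/2310 = 5/693
take √, sign -1: I = -0.02396147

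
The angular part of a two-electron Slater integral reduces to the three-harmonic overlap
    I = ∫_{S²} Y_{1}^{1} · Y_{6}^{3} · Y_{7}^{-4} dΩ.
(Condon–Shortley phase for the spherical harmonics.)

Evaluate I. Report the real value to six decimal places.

0.259489

Rules hold: Σm=0, L=14 even, 5≤7≤7.
N = 3·13·15 = 585
Δ = 0!·2!·12!/15! = 1/1365
Racah Σ t=0..0: t=0:+1/518400 = 1/518400
⇒ 3j(1 6 7; 0 0 0)² = 7/195, sgn -1
Racah Σ t=0..0: t=0:+1/4354560 = 1/4354560
⇒ 3j(1 6 7; 1 3 -4)² = 11/273, sgn -1
4πI² = N·(3j₀)²·(3jₘ)² = 11/13
I = +1·√(0.846154/4π) = 0.25948947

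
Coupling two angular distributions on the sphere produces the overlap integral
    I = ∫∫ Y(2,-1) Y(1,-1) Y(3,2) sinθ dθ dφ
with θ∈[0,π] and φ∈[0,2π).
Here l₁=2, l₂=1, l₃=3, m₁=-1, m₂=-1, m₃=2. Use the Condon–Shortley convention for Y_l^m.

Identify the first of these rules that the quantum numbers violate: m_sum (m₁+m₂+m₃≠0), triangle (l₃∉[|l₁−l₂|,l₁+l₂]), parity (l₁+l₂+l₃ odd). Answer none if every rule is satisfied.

m₁+m₂+m₃ = -1 − 1 + 2 = 0  ✓
triangle: |2−1|=1 ≤ l₃=3 ≤ 2+1=3  ✓
parity: l₁+l₂+l₃ = 6 is even  ✓

none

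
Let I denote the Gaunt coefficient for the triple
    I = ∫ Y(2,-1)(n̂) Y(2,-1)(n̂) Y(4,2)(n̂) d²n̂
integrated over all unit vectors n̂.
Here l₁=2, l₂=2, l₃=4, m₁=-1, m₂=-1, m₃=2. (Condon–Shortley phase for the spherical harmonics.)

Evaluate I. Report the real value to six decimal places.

Rules hold: Σm=0, L=8 even, 0≤4≤4.
N = 5·5·9 = 225
Δ = 0!·4!·4!/9! = 1/630
Racah Σ t=0..0: t=0:+1/16 = 1/16
⇒ 3j(2 2 4; 0 0 0)² = 2/35, sgn +1
Racah Σ t=0..0: t=0:+1/36 = 1/36
⇒ 3j(2 2 4; -1 -1 2)² = 4/63, sgn +1
4πI² = N·(3j₀)²·(3jₘ)² = 40/49
I = +1·√(0.816327/4π) = 0.25487487

0.254875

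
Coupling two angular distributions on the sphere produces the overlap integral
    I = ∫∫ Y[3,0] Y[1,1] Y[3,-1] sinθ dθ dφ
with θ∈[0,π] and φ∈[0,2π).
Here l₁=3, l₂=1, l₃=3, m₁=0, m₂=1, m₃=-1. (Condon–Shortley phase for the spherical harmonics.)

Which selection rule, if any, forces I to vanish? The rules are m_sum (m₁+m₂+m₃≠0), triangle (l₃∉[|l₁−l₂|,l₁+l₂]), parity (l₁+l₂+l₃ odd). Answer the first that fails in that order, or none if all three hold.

m₁+m₂+m₃ = 0 + 1 − 1 = 0  ✓
triangle: |3−1|=2 ≤ l₃=3 ≤ 3+1=4  ✓
parity: l₁+l₂+l₃ = 7 is odd  ✗

parity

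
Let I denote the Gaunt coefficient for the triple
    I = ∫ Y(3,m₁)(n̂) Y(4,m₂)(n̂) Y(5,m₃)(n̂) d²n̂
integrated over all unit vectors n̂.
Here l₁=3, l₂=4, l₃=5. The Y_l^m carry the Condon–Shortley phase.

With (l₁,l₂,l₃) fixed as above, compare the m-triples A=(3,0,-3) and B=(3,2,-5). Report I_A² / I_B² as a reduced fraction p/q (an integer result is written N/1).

2/1

Shared (l₁,l₂,l₃)=(3,4,5): N and (l;000)² cancel in I_A²/I_B².
A: Δ = 2!·4!·6!/13! = 1/180180; Racah Σ t=0..0: t=0:+1/2304 = 1/2304; ⇒ 3j(3 4 5; 3 0 -3)² = 5/143, sgn +1
B: Δ = 2!·4!·6!/13! = 1/180180; Racah Σ t=0..0: t=0:+1/34560 = 1/34560; ⇒ 3j(3 4 5; 3 2 -5)² = 5/286, sgn +1
I_A²/I_B² = (5/143)/(5/286) = 2/1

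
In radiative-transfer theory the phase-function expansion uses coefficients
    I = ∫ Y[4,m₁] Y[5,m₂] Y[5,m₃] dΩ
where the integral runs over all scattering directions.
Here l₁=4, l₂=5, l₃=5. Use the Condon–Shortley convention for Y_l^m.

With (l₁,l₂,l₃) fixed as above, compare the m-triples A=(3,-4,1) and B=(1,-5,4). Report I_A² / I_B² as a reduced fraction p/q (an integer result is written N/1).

l's match ⇒ only the (l;m) 3-j factors differ between A and B.
A: triangle coeff Δ(4,5,5) = 1/3153150; Σ_t [0,1]: t=0:+1/17280 t=1:−1/103680 = 1/20736; (3j)²=10/429 [(4 5 5; 3 -4 1)], sign=+1
B: triangle coeff Δ(4,5,5) = 1/3153150; Σ_t [0,0]: t=0:+1/103680 = 1/103680; (3j)²=4/143 [(4 5 5; 1 -5 4)], sign=-1
I_A²/I_B² = (10/429)/(4/143) = 5/6

5/6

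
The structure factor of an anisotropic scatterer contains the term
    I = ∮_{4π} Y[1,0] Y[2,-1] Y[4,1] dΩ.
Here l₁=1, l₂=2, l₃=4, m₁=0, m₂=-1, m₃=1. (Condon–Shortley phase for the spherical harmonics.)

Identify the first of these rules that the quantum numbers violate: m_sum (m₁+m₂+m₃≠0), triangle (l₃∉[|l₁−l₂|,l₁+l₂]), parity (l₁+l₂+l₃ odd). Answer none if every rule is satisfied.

triangle

Σmᵢ = 0  ✓
l₃∈[|l₁−l₂|,l₁+l₂]=[1,3], have l₃=4  ✗
Σlᵢ = 7 ⇒ odd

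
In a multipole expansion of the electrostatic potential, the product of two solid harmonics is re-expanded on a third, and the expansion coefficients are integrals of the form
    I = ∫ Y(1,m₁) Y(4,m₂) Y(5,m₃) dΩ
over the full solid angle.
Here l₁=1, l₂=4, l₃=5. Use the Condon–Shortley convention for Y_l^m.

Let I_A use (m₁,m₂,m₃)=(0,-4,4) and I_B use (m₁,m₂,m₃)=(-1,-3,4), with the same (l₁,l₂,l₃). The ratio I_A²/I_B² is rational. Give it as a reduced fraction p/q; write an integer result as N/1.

Same 1,4,5: normalisation and zero-m 3j drop out of the ratio.
A: Δ: 0! 2! 8! / 11! → 1/495; sum: t=0:+1/40320 = 1/40320; 3j²(1 4 5; 0 -4 4) = Δ·Π!·Σ² = 1/55  (sign -1)
B: Δ: 0! 2! 8! / 11! → 1/495; sum: t=0:+1/10080 = 1/10080; 3j²(1 4 5; -1 -3 4) = Δ·Π!·Σ² = 4/55  (sign -1)
I_A²/I_B² = (1/55)/(4/55) = 1/4

1/4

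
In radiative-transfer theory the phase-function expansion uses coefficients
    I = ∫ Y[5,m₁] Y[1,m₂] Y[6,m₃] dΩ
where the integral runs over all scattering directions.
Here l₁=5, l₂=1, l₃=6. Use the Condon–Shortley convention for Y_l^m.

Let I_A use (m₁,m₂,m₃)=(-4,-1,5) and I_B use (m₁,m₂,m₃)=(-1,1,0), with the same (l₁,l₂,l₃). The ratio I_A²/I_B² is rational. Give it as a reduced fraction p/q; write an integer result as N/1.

Shared (l₁,l₂,l₃)=(5,1,6): N and (l;000)² cancel in I_A²/I_B².
A: Δ = 0!·10!·2!/13! = 1/858; Racah Σ t=0..0: t=0:+1/725760 = 1/725760; ⇒ 3j(5 1 6; -4 -1 5)² = 5/78, sgn -1
B: Δ = 0!·10!·2!/13! = 1/858; Racah Σ t=0..0: t=0:+1/34560 = 1/34560; ⇒ 3j(5 1 6; -1 1 0)² = 5/286, sgn +1
I_A²/I_B² = (5/78)/(5/286) = 11/3

11/3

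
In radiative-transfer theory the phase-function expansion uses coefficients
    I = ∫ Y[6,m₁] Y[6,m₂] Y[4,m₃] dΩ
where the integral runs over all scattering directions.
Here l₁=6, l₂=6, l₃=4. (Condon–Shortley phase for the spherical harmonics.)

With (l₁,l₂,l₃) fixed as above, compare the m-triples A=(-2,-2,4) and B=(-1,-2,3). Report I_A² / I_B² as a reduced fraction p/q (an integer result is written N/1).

20/1

Shared (l₁,l₂,l₃)=(6,6,4): N and (l;000)² cancel in I_A²/I_B².
A: Δ = 8!·4!·4!/17! = 1/15315300; Racah Σ t=4..4: t=4:+1/331776 = 1/331776; ⇒ 3j(6 6 4; -2 -2 4)² = 490/21879, sgn +1
B: Δ = 8!·4!·4!/17! = 1/15315300; Racah Σ t=3..4: t=3:−1/103680 t=4:+1/82944 = 1/414720; ⇒ 3j(6 6 4; -1 -2 3)² = 49/43758, sgn -1
I_A²/I_B² = (490/21879)/(49/43758) = 20/1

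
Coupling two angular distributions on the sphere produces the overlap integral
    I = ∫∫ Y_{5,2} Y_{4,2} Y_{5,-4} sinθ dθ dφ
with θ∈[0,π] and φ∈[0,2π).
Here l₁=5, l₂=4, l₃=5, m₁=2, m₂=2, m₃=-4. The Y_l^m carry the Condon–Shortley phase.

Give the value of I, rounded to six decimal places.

Checks pass: Σm=0; 14 even; l₃=5∈[1,9].
(2·5+1)(2·4+1)(2·5+1) = 1089
Δ: 4! 6! 4! / 15! → 1/3153150
sum: t=0:+1/69120 t=1:−1/1728 t=2:+1/576 t=3:−1/1728 t=4:+1/69120 = 7/11520
3j²(5 4 5; 0 0 0) = Δ·Π!·Σ² = 2/143  (sign -1)
sum: t=2:+1/11520 t=3:−1/25920 = 1/20736
3j²(5 4 5; 2 2 -4) = Δ·Π!·Σ² = 5/429  (sign -1)
combine: 4πI² = 1089·2/143·5/429 = 30/169
take √, sign +1: I = 0.11885360

0.118854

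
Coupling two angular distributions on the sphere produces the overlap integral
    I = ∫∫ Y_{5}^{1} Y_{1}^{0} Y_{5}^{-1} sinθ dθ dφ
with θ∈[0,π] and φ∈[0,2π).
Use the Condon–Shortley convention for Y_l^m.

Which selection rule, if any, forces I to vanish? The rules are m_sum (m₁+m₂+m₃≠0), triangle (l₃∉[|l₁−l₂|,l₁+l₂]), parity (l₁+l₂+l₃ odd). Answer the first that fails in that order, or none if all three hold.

parity

azimuthal sum: 1 + 0 − 1 = 0  ✓
4 ≤ 5 ≤ 6 (triangle on l)  ✓
L = 5 + 1 + 5 = 11 (odd)  ✗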